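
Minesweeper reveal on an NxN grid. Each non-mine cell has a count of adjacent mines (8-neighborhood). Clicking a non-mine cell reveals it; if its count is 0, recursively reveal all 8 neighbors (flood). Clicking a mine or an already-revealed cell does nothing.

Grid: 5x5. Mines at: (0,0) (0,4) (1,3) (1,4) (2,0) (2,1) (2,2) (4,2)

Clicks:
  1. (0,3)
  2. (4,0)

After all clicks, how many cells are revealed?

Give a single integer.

Click 1 (0,3) count=3: revealed 1 new [(0,3)] -> total=1
Click 2 (4,0) count=0: revealed 4 new [(3,0) (3,1) (4,0) (4,1)] -> total=5

Answer: 5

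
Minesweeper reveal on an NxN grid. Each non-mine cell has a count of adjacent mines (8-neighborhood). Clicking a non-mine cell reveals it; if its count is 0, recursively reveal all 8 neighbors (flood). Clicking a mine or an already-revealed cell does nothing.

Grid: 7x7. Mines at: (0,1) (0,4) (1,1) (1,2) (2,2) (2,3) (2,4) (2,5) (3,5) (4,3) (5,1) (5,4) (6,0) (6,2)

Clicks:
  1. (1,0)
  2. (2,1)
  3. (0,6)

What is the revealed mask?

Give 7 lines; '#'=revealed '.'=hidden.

Click 1 (1,0) count=2: revealed 1 new [(1,0)] -> total=1
Click 2 (2,1) count=3: revealed 1 new [(2,1)] -> total=2
Click 3 (0,6) count=0: revealed 4 new [(0,5) (0,6) (1,5) (1,6)] -> total=6

Answer: .....##
#....##
.#.....
.......
.......
.......
.......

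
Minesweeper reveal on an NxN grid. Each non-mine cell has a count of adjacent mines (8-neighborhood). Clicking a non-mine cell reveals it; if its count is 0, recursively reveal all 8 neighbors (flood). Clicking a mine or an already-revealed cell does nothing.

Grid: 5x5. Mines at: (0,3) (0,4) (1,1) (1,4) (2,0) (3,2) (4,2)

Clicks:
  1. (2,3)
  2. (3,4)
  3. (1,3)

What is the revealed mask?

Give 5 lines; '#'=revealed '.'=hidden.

Click 1 (2,3) count=2: revealed 1 new [(2,3)] -> total=1
Click 2 (3,4) count=0: revealed 5 new [(2,4) (3,3) (3,4) (4,3) (4,4)] -> total=6
Click 3 (1,3) count=3: revealed 1 new [(1,3)] -> total=7

Answer: .....
...#.
...##
...##
...##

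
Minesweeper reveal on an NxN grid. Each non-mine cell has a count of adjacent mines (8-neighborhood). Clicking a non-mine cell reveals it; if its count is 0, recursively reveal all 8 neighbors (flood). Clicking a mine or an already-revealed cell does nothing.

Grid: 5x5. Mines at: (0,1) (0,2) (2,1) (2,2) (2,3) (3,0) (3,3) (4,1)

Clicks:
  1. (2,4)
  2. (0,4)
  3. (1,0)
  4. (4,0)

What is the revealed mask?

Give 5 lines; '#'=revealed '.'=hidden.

Answer: ...##
#..##
....#
.....
#....

Derivation:
Click 1 (2,4) count=2: revealed 1 new [(2,4)] -> total=1
Click 2 (0,4) count=0: revealed 4 new [(0,3) (0,4) (1,3) (1,4)] -> total=5
Click 3 (1,0) count=2: revealed 1 new [(1,0)] -> total=6
Click 4 (4,0) count=2: revealed 1 new [(4,0)] -> total=7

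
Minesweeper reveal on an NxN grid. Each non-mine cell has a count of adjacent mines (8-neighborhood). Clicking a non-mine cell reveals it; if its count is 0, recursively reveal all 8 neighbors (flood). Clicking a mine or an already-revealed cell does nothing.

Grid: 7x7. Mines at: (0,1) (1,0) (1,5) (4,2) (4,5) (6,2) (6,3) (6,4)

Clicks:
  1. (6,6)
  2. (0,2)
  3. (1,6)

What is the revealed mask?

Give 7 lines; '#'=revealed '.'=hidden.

Click 1 (6,6) count=0: revealed 4 new [(5,5) (5,6) (6,5) (6,6)] -> total=4
Click 2 (0,2) count=1: revealed 1 new [(0,2)] -> total=5
Click 3 (1,6) count=1: revealed 1 new [(1,6)] -> total=6

Answer: ..#....
......#
.......
.......
.......
.....##
.....##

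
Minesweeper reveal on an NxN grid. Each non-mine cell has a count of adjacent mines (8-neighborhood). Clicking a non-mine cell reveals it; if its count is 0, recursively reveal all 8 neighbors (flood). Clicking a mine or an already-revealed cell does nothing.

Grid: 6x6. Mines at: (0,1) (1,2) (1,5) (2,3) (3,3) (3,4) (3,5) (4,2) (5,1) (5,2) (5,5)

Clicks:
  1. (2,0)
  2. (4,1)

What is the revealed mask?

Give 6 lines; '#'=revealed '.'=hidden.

Click 1 (2,0) count=0: revealed 8 new [(1,0) (1,1) (2,0) (2,1) (3,0) (3,1) (4,0) (4,1)] -> total=8
Click 2 (4,1) count=3: revealed 0 new [(none)] -> total=8

Answer: ......
##....
##....
##....
##....
......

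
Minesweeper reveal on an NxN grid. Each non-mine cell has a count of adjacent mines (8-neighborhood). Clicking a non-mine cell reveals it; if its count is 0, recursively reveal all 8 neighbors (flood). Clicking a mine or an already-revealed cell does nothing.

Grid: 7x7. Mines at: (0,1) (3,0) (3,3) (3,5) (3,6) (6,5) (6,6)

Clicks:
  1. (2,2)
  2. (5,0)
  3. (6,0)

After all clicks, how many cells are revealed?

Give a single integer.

Click 1 (2,2) count=1: revealed 1 new [(2,2)] -> total=1
Click 2 (5,0) count=0: revealed 15 new [(4,0) (4,1) (4,2) (4,3) (4,4) (5,0) (5,1) (5,2) (5,3) (5,4) (6,0) (6,1) (6,2) (6,3) (6,4)] -> total=16
Click 3 (6,0) count=0: revealed 0 new [(none)] -> total=16

Answer: 16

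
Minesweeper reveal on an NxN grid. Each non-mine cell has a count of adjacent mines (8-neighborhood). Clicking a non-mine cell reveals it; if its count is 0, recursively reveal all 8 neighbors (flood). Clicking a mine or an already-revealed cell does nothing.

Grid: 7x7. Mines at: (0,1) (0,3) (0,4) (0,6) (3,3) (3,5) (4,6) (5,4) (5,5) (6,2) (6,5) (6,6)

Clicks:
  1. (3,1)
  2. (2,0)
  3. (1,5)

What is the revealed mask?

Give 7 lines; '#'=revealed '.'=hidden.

Answer: .......
###..#.
###....
###....
###....
###....
##.....

Derivation:
Click 1 (3,1) count=0: revealed 17 new [(1,0) (1,1) (1,2) (2,0) (2,1) (2,2) (3,0) (3,1) (3,2) (4,0) (4,1) (4,2) (5,0) (5,1) (5,2) (6,0) (6,1)] -> total=17
Click 2 (2,0) count=0: revealed 0 new [(none)] -> total=17
Click 3 (1,5) count=2: revealed 1 new [(1,5)] -> total=18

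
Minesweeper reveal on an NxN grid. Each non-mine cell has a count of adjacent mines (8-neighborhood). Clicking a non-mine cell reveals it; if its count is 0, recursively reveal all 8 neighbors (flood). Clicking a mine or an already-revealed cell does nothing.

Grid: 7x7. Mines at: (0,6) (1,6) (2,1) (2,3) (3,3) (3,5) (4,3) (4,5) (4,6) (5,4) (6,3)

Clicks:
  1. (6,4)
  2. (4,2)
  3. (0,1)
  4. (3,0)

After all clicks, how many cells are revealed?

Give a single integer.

Click 1 (6,4) count=2: revealed 1 new [(6,4)] -> total=1
Click 2 (4,2) count=2: revealed 1 new [(4,2)] -> total=2
Click 3 (0,1) count=0: revealed 12 new [(0,0) (0,1) (0,2) (0,3) (0,4) (0,5) (1,0) (1,1) (1,2) (1,3) (1,4) (1,5)] -> total=14
Click 4 (3,0) count=1: revealed 1 new [(3,0)] -> total=15

Answer: 15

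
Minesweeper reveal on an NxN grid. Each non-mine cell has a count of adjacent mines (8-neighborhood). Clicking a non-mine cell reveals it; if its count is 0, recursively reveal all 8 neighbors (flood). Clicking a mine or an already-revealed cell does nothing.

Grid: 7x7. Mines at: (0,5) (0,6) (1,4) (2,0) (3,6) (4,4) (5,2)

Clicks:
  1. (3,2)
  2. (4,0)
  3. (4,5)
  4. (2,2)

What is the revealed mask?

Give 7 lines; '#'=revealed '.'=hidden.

Click 1 (3,2) count=0: revealed 17 new [(0,0) (0,1) (0,2) (0,3) (1,0) (1,1) (1,2) (1,3) (2,1) (2,2) (2,3) (3,1) (3,2) (3,3) (4,1) (4,2) (4,3)] -> total=17
Click 2 (4,0) count=0: revealed 6 new [(3,0) (4,0) (5,0) (5,1) (6,0) (6,1)] -> total=23
Click 3 (4,5) count=2: revealed 1 new [(4,5)] -> total=24
Click 4 (2,2) count=0: revealed 0 new [(none)] -> total=24

Answer: ####...
####...
.###...
####...
####.#.
##.....
##.....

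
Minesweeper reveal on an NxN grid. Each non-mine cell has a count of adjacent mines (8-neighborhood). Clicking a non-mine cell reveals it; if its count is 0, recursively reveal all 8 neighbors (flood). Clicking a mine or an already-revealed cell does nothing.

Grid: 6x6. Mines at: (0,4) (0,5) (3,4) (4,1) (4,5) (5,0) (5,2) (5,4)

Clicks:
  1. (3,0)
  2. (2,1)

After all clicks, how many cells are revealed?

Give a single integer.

Answer: 16

Derivation:
Click 1 (3,0) count=1: revealed 1 new [(3,0)] -> total=1
Click 2 (2,1) count=0: revealed 15 new [(0,0) (0,1) (0,2) (0,3) (1,0) (1,1) (1,2) (1,3) (2,0) (2,1) (2,2) (2,3) (3,1) (3,2) (3,3)] -> total=16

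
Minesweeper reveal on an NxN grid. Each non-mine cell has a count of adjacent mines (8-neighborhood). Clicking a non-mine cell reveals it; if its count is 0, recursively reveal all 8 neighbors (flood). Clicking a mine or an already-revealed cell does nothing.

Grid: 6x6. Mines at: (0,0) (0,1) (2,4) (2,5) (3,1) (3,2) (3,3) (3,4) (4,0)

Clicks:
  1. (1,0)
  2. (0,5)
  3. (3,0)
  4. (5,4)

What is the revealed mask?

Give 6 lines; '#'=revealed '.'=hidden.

Answer: ..####
#.####
......
#.....
.#####
.#####

Derivation:
Click 1 (1,0) count=2: revealed 1 new [(1,0)] -> total=1
Click 2 (0,5) count=0: revealed 8 new [(0,2) (0,3) (0,4) (0,5) (1,2) (1,3) (1,4) (1,5)] -> total=9
Click 3 (3,0) count=2: revealed 1 new [(3,0)] -> total=10
Click 4 (5,4) count=0: revealed 10 new [(4,1) (4,2) (4,3) (4,4) (4,5) (5,1) (5,2) (5,3) (5,4) (5,5)] -> total=20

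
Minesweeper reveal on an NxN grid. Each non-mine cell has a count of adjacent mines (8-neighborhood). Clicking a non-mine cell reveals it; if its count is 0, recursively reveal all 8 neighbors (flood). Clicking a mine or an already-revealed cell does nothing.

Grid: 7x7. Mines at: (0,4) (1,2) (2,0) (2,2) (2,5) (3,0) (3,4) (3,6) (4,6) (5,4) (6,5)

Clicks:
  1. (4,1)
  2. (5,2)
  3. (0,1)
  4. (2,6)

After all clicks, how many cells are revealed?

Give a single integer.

Answer: 17

Derivation:
Click 1 (4,1) count=1: revealed 1 new [(4,1)] -> total=1
Click 2 (5,2) count=0: revealed 14 new [(3,1) (3,2) (3,3) (4,0) (4,2) (4,3) (5,0) (5,1) (5,2) (5,3) (6,0) (6,1) (6,2) (6,3)] -> total=15
Click 3 (0,1) count=1: revealed 1 new [(0,1)] -> total=16
Click 4 (2,6) count=2: revealed 1 new [(2,6)] -> total=17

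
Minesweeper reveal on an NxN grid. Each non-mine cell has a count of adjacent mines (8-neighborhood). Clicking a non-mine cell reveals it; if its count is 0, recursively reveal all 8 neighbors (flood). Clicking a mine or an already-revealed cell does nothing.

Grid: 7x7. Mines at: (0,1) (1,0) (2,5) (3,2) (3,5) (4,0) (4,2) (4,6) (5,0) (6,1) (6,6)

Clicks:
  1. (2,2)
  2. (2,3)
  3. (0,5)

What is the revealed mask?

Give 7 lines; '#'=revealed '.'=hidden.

Answer: ..#####
..#####
..###..
.......
.......
.......
.......

Derivation:
Click 1 (2,2) count=1: revealed 1 new [(2,2)] -> total=1
Click 2 (2,3) count=1: revealed 1 new [(2,3)] -> total=2
Click 3 (0,5) count=0: revealed 11 new [(0,2) (0,3) (0,4) (0,5) (0,6) (1,2) (1,3) (1,4) (1,5) (1,6) (2,4)] -> total=13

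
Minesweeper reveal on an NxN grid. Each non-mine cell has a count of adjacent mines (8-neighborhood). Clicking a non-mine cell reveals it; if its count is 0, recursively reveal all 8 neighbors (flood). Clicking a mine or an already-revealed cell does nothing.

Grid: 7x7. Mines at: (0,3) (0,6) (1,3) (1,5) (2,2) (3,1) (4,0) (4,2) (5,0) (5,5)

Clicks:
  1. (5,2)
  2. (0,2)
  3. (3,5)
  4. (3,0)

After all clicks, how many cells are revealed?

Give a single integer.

Click 1 (5,2) count=1: revealed 1 new [(5,2)] -> total=1
Click 2 (0,2) count=2: revealed 1 new [(0,2)] -> total=2
Click 3 (3,5) count=0: revealed 12 new [(2,3) (2,4) (2,5) (2,6) (3,3) (3,4) (3,5) (3,6) (4,3) (4,4) (4,5) (4,6)] -> total=14
Click 4 (3,0) count=2: revealed 1 new [(3,0)] -> total=15

Answer: 15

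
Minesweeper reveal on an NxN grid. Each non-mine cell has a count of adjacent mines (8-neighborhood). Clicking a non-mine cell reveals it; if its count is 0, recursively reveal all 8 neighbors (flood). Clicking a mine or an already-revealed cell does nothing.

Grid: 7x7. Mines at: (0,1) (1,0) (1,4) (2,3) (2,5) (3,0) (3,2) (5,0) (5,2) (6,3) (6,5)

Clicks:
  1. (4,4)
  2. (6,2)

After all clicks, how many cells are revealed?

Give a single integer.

Answer: 13

Derivation:
Click 1 (4,4) count=0: revealed 12 new [(3,3) (3,4) (3,5) (3,6) (4,3) (4,4) (4,5) (4,6) (5,3) (5,4) (5,5) (5,6)] -> total=12
Click 2 (6,2) count=2: revealed 1 new [(6,2)] -> total=13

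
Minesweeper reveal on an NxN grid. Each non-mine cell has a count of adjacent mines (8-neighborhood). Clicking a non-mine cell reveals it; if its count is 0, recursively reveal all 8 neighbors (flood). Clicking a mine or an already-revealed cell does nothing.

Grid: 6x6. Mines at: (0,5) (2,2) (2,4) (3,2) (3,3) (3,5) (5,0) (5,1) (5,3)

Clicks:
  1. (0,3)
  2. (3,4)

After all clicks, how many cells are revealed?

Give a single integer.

Answer: 17

Derivation:
Click 1 (0,3) count=0: revealed 16 new [(0,0) (0,1) (0,2) (0,3) (0,4) (1,0) (1,1) (1,2) (1,3) (1,4) (2,0) (2,1) (3,0) (3,1) (4,0) (4,1)] -> total=16
Click 2 (3,4) count=3: revealed 1 new [(3,4)] -> total=17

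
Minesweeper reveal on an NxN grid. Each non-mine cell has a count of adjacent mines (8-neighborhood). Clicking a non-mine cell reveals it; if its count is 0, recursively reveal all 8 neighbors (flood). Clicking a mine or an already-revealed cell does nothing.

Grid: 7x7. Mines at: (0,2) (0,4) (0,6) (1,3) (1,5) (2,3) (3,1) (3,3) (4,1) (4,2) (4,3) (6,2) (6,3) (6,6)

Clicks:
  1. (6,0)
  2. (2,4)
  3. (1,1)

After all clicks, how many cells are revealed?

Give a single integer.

Click 1 (6,0) count=0: revealed 4 new [(5,0) (5,1) (6,0) (6,1)] -> total=4
Click 2 (2,4) count=4: revealed 1 new [(2,4)] -> total=5
Click 3 (1,1) count=1: revealed 1 new [(1,1)] -> total=6

Answer: 6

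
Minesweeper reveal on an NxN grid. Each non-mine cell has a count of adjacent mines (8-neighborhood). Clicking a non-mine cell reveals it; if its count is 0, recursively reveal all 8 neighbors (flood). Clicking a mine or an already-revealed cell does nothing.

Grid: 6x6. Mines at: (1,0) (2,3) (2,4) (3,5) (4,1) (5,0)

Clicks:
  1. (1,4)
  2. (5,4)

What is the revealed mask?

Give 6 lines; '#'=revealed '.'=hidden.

Answer: ......
....#.
......
..###.
..####
..####

Derivation:
Click 1 (1,4) count=2: revealed 1 new [(1,4)] -> total=1
Click 2 (5,4) count=0: revealed 11 new [(3,2) (3,3) (3,4) (4,2) (4,3) (4,4) (4,5) (5,2) (5,3) (5,4) (5,5)] -> total=12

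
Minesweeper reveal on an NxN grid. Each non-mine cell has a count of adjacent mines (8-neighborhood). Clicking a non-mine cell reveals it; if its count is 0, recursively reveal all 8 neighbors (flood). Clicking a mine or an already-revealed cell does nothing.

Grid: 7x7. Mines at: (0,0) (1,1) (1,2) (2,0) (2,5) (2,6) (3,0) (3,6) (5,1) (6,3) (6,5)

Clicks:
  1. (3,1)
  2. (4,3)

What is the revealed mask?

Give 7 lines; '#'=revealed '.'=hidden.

Answer: .......
.......
.####..
.#####.
.#####.
..####.
.......

Derivation:
Click 1 (3,1) count=2: revealed 1 new [(3,1)] -> total=1
Click 2 (4,3) count=0: revealed 17 new [(2,1) (2,2) (2,3) (2,4) (3,2) (3,3) (3,4) (3,5) (4,1) (4,2) (4,3) (4,4) (4,5) (5,2) (5,3) (5,4) (5,5)] -> total=18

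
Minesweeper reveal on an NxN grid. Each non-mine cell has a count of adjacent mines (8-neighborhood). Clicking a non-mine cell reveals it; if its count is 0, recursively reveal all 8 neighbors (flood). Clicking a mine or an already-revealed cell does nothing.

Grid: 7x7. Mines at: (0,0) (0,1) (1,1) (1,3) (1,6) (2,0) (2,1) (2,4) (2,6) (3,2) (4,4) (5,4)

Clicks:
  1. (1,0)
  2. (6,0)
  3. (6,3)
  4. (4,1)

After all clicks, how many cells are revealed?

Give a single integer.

Click 1 (1,0) count=5: revealed 1 new [(1,0)] -> total=1
Click 2 (6,0) count=0: revealed 14 new [(3,0) (3,1) (4,0) (4,1) (4,2) (4,3) (5,0) (5,1) (5,2) (5,3) (6,0) (6,1) (6,2) (6,3)] -> total=15
Click 3 (6,3) count=1: revealed 0 new [(none)] -> total=15
Click 4 (4,1) count=1: revealed 0 new [(none)] -> total=15

Answer: 15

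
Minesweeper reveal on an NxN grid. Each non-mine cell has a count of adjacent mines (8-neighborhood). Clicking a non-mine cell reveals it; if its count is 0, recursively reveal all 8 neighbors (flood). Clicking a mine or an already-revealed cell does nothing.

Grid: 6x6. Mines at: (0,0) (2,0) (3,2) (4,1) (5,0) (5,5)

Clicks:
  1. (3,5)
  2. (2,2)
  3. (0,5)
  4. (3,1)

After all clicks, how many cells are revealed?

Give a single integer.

Click 1 (3,5) count=0: revealed 21 new [(0,1) (0,2) (0,3) (0,4) (0,5) (1,1) (1,2) (1,3) (1,4) (1,5) (2,1) (2,2) (2,3) (2,4) (2,5) (3,3) (3,4) (3,5) (4,3) (4,4) (4,5)] -> total=21
Click 2 (2,2) count=1: revealed 0 new [(none)] -> total=21
Click 3 (0,5) count=0: revealed 0 new [(none)] -> total=21
Click 4 (3,1) count=3: revealed 1 new [(3,1)] -> total=22

Answer: 22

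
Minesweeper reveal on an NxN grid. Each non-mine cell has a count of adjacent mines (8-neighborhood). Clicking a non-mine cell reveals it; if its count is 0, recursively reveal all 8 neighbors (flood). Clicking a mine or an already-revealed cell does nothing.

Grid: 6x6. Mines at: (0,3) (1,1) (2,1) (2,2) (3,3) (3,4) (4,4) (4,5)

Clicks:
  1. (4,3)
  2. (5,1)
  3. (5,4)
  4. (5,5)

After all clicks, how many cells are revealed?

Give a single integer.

Answer: 13

Derivation:
Click 1 (4,3) count=3: revealed 1 new [(4,3)] -> total=1
Click 2 (5,1) count=0: revealed 10 new [(3,0) (3,1) (3,2) (4,0) (4,1) (4,2) (5,0) (5,1) (5,2) (5,3)] -> total=11
Click 3 (5,4) count=2: revealed 1 new [(5,4)] -> total=12
Click 4 (5,5) count=2: revealed 1 new [(5,5)] -> total=13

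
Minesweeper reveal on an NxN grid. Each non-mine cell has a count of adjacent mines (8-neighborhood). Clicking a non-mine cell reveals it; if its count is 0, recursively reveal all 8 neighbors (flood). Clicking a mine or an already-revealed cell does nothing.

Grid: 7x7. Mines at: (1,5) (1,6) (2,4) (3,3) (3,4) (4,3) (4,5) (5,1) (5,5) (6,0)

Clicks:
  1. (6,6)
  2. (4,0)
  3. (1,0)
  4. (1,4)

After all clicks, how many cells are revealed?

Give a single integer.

Answer: 21

Derivation:
Click 1 (6,6) count=1: revealed 1 new [(6,6)] -> total=1
Click 2 (4,0) count=1: revealed 1 new [(4,0)] -> total=2
Click 3 (1,0) count=0: revealed 19 new [(0,0) (0,1) (0,2) (0,3) (0,4) (1,0) (1,1) (1,2) (1,3) (1,4) (2,0) (2,1) (2,2) (2,3) (3,0) (3,1) (3,2) (4,1) (4,2)] -> total=21
Click 4 (1,4) count=2: revealed 0 new [(none)] -> total=21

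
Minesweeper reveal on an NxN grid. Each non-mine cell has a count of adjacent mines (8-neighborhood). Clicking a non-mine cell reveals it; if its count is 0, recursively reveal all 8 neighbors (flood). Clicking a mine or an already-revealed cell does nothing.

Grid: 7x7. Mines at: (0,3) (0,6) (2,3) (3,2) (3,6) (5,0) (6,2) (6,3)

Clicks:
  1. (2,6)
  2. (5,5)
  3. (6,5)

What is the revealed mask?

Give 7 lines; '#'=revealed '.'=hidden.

Answer: .......
.......
......#
...###.
...####
...####
....###

Derivation:
Click 1 (2,6) count=1: revealed 1 new [(2,6)] -> total=1
Click 2 (5,5) count=0: revealed 14 new [(3,3) (3,4) (3,5) (4,3) (4,4) (4,5) (4,6) (5,3) (5,4) (5,5) (5,6) (6,4) (6,5) (6,6)] -> total=15
Click 3 (6,5) count=0: revealed 0 new [(none)] -> total=15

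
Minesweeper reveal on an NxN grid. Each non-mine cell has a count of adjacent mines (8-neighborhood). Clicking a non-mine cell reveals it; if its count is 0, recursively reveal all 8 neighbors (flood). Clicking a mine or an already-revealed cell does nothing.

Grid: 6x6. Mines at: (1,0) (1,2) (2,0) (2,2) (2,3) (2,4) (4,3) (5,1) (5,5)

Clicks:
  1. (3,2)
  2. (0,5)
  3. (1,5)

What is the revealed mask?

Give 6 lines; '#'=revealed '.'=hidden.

Answer: ...###
...###
......
..#...
......
......

Derivation:
Click 1 (3,2) count=3: revealed 1 new [(3,2)] -> total=1
Click 2 (0,5) count=0: revealed 6 new [(0,3) (0,4) (0,5) (1,3) (1,4) (1,5)] -> total=7
Click 3 (1,5) count=1: revealed 0 new [(none)] -> total=7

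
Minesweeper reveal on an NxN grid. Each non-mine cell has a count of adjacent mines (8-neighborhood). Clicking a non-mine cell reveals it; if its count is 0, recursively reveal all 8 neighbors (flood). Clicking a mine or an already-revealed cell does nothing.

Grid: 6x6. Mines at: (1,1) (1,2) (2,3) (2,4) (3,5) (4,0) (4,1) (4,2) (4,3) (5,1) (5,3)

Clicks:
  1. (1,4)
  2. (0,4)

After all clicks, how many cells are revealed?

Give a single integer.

Answer: 6

Derivation:
Click 1 (1,4) count=2: revealed 1 new [(1,4)] -> total=1
Click 2 (0,4) count=0: revealed 5 new [(0,3) (0,4) (0,5) (1,3) (1,5)] -> total=6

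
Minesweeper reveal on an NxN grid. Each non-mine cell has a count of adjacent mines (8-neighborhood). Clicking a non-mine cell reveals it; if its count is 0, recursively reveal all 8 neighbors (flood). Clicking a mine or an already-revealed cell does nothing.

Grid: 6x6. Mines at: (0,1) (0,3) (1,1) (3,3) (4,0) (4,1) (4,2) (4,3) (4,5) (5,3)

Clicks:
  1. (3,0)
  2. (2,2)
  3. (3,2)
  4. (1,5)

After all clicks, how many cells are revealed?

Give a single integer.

Click 1 (3,0) count=2: revealed 1 new [(3,0)] -> total=1
Click 2 (2,2) count=2: revealed 1 new [(2,2)] -> total=2
Click 3 (3,2) count=4: revealed 1 new [(3,2)] -> total=3
Click 4 (1,5) count=0: revealed 8 new [(0,4) (0,5) (1,4) (1,5) (2,4) (2,5) (3,4) (3,5)] -> total=11

Answer: 11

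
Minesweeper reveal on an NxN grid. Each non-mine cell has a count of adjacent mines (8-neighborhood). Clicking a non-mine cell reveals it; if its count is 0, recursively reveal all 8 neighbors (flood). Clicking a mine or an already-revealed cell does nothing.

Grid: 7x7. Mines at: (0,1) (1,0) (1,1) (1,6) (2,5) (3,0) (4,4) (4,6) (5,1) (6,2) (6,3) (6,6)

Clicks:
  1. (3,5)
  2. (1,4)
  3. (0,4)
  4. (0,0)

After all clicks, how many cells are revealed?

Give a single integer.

Click 1 (3,5) count=3: revealed 1 new [(3,5)] -> total=1
Click 2 (1,4) count=1: revealed 1 new [(1,4)] -> total=2
Click 3 (0,4) count=0: revealed 18 new [(0,2) (0,3) (0,4) (0,5) (1,2) (1,3) (1,5) (2,1) (2,2) (2,3) (2,4) (3,1) (3,2) (3,3) (3,4) (4,1) (4,2) (4,3)] -> total=20
Click 4 (0,0) count=3: revealed 1 new [(0,0)] -> total=21

Answer: 21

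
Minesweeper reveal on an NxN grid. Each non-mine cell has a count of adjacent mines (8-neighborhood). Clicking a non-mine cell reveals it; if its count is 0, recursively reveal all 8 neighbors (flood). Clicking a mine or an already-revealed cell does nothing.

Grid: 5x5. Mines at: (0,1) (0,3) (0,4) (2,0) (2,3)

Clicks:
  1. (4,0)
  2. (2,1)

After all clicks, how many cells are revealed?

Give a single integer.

Answer: 11

Derivation:
Click 1 (4,0) count=0: revealed 10 new [(3,0) (3,1) (3,2) (3,3) (3,4) (4,0) (4,1) (4,2) (4,3) (4,4)] -> total=10
Click 2 (2,1) count=1: revealed 1 new [(2,1)] -> total=11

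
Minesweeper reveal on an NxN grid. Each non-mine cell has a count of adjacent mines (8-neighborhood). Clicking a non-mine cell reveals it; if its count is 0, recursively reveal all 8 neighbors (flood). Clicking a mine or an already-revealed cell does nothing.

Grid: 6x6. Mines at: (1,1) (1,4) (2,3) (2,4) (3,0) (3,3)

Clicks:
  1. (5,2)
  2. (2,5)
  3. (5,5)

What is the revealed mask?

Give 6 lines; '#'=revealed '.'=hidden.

Answer: ......
......
.....#
....##
######
######

Derivation:
Click 1 (5,2) count=0: revealed 14 new [(3,4) (3,5) (4,0) (4,1) (4,2) (4,3) (4,4) (4,5) (5,0) (5,1) (5,2) (5,3) (5,4) (5,5)] -> total=14
Click 2 (2,5) count=2: revealed 1 new [(2,5)] -> total=15
Click 3 (5,5) count=0: revealed 0 new [(none)] -> total=15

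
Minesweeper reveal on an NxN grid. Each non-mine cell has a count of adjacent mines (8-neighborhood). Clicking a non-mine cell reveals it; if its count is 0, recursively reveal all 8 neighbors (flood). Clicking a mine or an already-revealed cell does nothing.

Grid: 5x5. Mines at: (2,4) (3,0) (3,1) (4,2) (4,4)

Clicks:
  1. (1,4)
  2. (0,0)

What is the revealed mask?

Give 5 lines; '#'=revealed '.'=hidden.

Click 1 (1,4) count=1: revealed 1 new [(1,4)] -> total=1
Click 2 (0,0) count=0: revealed 13 new [(0,0) (0,1) (0,2) (0,3) (0,4) (1,0) (1,1) (1,2) (1,3) (2,0) (2,1) (2,2) (2,3)] -> total=14

Answer: #####
#####
####.
.....
.....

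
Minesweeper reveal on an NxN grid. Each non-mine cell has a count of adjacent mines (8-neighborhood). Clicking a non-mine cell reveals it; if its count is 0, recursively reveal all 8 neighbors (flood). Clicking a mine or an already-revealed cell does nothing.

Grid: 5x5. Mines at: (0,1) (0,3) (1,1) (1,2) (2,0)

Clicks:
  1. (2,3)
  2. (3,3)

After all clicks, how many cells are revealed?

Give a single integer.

Answer: 16

Derivation:
Click 1 (2,3) count=1: revealed 1 new [(2,3)] -> total=1
Click 2 (3,3) count=0: revealed 15 new [(1,3) (1,4) (2,1) (2,2) (2,4) (3,0) (3,1) (3,2) (3,3) (3,4) (4,0) (4,1) (4,2) (4,3) (4,4)] -> total=16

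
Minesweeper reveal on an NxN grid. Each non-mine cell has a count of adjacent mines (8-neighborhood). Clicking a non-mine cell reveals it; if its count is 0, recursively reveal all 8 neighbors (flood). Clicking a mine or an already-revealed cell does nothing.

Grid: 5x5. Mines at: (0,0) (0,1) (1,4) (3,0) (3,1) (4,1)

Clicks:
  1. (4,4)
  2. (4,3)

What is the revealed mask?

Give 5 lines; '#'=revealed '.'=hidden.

Click 1 (4,4) count=0: revealed 9 new [(2,2) (2,3) (2,4) (3,2) (3,3) (3,4) (4,2) (4,3) (4,4)] -> total=9
Click 2 (4,3) count=0: revealed 0 new [(none)] -> total=9

Answer: .....
.....
..###
..###
..###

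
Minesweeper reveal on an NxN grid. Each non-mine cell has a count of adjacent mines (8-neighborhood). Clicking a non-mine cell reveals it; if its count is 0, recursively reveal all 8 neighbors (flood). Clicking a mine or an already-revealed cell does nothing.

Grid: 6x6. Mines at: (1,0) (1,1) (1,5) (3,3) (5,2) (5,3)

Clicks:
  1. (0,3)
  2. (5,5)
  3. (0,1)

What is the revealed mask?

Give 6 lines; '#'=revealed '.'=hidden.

Click 1 (0,3) count=0: revealed 9 new [(0,2) (0,3) (0,4) (1,2) (1,3) (1,4) (2,2) (2,3) (2,4)] -> total=9
Click 2 (5,5) count=0: revealed 7 new [(2,5) (3,4) (3,5) (4,4) (4,5) (5,4) (5,5)] -> total=16
Click 3 (0,1) count=2: revealed 1 new [(0,1)] -> total=17

Answer: .####.
..###.
..####
....##
....##
....##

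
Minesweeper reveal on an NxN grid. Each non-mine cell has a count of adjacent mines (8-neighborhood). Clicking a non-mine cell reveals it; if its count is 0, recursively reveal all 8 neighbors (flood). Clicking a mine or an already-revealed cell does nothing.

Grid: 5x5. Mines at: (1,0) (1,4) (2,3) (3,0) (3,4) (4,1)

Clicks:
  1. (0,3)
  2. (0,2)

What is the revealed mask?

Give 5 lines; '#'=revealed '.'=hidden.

Click 1 (0,3) count=1: revealed 1 new [(0,3)] -> total=1
Click 2 (0,2) count=0: revealed 5 new [(0,1) (0,2) (1,1) (1,2) (1,3)] -> total=6

Answer: .###.
.###.
.....
.....
.....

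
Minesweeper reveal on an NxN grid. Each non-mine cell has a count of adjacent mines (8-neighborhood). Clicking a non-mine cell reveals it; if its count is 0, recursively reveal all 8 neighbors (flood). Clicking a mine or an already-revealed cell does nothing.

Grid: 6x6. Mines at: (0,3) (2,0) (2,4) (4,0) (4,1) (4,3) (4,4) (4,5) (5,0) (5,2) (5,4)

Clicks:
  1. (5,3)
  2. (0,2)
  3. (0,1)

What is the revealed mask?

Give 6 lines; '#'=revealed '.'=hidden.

Click 1 (5,3) count=4: revealed 1 new [(5,3)] -> total=1
Click 2 (0,2) count=1: revealed 1 new [(0,2)] -> total=2
Click 3 (0,1) count=0: revealed 5 new [(0,0) (0,1) (1,0) (1,1) (1,2)] -> total=7

Answer: ###...
###...
......
......
......
...#..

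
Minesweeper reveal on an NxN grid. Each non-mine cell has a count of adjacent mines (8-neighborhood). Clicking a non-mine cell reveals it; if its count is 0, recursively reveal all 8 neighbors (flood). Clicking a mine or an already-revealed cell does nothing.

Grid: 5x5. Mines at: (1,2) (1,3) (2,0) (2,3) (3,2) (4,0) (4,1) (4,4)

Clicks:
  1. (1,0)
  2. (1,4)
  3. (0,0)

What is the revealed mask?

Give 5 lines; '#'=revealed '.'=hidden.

Click 1 (1,0) count=1: revealed 1 new [(1,0)] -> total=1
Click 2 (1,4) count=2: revealed 1 new [(1,4)] -> total=2
Click 3 (0,0) count=0: revealed 3 new [(0,0) (0,1) (1,1)] -> total=5

Answer: ##...
##..#
.....
.....
.....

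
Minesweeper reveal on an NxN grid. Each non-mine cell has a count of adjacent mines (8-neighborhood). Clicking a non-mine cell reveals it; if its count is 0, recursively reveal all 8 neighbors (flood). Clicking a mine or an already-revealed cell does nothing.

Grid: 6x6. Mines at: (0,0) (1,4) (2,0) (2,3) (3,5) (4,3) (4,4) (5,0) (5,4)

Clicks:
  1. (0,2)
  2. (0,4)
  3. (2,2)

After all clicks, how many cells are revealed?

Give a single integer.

Click 1 (0,2) count=0: revealed 6 new [(0,1) (0,2) (0,3) (1,1) (1,2) (1,3)] -> total=6
Click 2 (0,4) count=1: revealed 1 new [(0,4)] -> total=7
Click 3 (2,2) count=1: revealed 1 new [(2,2)] -> total=8

Answer: 8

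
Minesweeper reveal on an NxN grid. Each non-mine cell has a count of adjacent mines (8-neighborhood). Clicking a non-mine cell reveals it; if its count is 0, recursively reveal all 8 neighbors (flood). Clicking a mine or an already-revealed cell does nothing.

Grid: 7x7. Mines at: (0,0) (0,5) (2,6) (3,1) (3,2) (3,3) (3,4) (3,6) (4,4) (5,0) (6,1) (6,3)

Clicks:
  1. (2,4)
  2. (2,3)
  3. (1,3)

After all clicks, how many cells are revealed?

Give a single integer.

Click 1 (2,4) count=2: revealed 1 new [(2,4)] -> total=1
Click 2 (2,3) count=3: revealed 1 new [(2,3)] -> total=2
Click 3 (1,3) count=0: revealed 10 new [(0,1) (0,2) (0,3) (0,4) (1,1) (1,2) (1,3) (1,4) (2,1) (2,2)] -> total=12

Answer: 12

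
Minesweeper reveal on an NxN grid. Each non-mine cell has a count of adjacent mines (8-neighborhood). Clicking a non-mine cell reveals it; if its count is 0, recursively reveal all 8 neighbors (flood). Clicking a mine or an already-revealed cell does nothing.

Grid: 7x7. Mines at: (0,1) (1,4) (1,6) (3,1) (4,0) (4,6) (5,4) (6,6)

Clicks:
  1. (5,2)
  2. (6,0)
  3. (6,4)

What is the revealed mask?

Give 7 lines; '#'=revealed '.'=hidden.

Answer: .......
.......
.......
.......
.###...
####...
#####..

Derivation:
Click 1 (5,2) count=0: revealed 11 new [(4,1) (4,2) (4,3) (5,0) (5,1) (5,2) (5,3) (6,0) (6,1) (6,2) (6,3)] -> total=11
Click 2 (6,0) count=0: revealed 0 new [(none)] -> total=11
Click 3 (6,4) count=1: revealed 1 new [(6,4)] -> total=12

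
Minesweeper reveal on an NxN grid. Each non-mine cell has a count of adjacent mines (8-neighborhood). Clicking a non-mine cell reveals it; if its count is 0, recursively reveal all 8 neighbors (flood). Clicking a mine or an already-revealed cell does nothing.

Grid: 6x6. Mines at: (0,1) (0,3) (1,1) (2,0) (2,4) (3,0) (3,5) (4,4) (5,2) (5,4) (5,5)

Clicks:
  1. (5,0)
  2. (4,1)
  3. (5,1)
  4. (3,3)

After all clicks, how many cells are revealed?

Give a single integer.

Click 1 (5,0) count=0: revealed 4 new [(4,0) (4,1) (5,0) (5,1)] -> total=4
Click 2 (4,1) count=2: revealed 0 new [(none)] -> total=4
Click 3 (5,1) count=1: revealed 0 new [(none)] -> total=4
Click 4 (3,3) count=2: revealed 1 new [(3,3)] -> total=5

Answer: 5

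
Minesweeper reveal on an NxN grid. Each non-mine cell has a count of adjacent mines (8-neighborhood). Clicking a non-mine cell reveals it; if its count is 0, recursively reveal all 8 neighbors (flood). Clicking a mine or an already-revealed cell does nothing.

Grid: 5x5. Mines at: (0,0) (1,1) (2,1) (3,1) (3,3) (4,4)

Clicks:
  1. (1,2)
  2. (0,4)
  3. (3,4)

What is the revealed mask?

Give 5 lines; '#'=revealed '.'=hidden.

Answer: ..###
..###
..###
....#
.....

Derivation:
Click 1 (1,2) count=2: revealed 1 new [(1,2)] -> total=1
Click 2 (0,4) count=0: revealed 8 new [(0,2) (0,3) (0,4) (1,3) (1,4) (2,2) (2,3) (2,4)] -> total=9
Click 3 (3,4) count=2: revealed 1 new [(3,4)] -> total=10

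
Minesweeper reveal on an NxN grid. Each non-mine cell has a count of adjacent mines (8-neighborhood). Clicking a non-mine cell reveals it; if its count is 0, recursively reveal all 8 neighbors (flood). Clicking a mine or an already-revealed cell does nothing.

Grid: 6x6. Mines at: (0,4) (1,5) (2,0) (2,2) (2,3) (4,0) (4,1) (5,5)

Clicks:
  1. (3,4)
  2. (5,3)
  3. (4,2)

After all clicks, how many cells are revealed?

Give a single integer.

Answer: 9

Derivation:
Click 1 (3,4) count=1: revealed 1 new [(3,4)] -> total=1
Click 2 (5,3) count=0: revealed 8 new [(3,2) (3,3) (4,2) (4,3) (4,4) (5,2) (5,3) (5,4)] -> total=9
Click 3 (4,2) count=1: revealed 0 new [(none)] -> total=9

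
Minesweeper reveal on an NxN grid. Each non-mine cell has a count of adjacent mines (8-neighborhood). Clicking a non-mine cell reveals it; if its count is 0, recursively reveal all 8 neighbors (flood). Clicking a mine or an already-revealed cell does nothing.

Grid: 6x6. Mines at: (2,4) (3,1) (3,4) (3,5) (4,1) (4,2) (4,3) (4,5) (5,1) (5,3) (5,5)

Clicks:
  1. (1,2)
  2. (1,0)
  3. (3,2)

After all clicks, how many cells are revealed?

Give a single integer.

Click 1 (1,2) count=0: revealed 16 new [(0,0) (0,1) (0,2) (0,3) (0,4) (0,5) (1,0) (1,1) (1,2) (1,3) (1,4) (1,5) (2,0) (2,1) (2,2) (2,3)] -> total=16
Click 2 (1,0) count=0: revealed 0 new [(none)] -> total=16
Click 3 (3,2) count=4: revealed 1 new [(3,2)] -> total=17

Answer: 17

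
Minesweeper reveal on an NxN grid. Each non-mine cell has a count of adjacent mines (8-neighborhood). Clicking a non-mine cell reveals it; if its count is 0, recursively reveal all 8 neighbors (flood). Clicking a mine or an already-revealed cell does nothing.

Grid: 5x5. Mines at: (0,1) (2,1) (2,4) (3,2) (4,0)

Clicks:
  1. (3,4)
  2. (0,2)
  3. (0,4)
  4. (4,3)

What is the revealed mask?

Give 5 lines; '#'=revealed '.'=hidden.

Answer: ..###
..###
.....
....#
...#.

Derivation:
Click 1 (3,4) count=1: revealed 1 new [(3,4)] -> total=1
Click 2 (0,2) count=1: revealed 1 new [(0,2)] -> total=2
Click 3 (0,4) count=0: revealed 5 new [(0,3) (0,4) (1,2) (1,3) (1,4)] -> total=7
Click 4 (4,3) count=1: revealed 1 new [(4,3)] -> total=8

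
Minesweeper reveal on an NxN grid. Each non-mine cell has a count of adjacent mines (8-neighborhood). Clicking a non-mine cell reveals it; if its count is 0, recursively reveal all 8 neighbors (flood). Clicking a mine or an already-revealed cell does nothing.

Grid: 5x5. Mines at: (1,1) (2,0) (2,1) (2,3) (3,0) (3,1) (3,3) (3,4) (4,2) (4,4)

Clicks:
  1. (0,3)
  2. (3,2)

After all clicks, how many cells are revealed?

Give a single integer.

Click 1 (0,3) count=0: revealed 6 new [(0,2) (0,3) (0,4) (1,2) (1,3) (1,4)] -> total=6
Click 2 (3,2) count=5: revealed 1 new [(3,2)] -> total=7

Answer: 7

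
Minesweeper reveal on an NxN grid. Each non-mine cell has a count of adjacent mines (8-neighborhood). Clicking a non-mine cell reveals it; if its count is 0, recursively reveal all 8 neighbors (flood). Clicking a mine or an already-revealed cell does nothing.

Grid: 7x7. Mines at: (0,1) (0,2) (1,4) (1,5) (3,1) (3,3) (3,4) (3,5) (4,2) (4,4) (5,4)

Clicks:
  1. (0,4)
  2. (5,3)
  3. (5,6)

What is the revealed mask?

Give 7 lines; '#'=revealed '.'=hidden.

Answer: ....#..
.......
.......
.......
.....##
...#.##
.....##

Derivation:
Click 1 (0,4) count=2: revealed 1 new [(0,4)] -> total=1
Click 2 (5,3) count=3: revealed 1 new [(5,3)] -> total=2
Click 3 (5,6) count=0: revealed 6 new [(4,5) (4,6) (5,5) (5,6) (6,5) (6,6)] -> total=8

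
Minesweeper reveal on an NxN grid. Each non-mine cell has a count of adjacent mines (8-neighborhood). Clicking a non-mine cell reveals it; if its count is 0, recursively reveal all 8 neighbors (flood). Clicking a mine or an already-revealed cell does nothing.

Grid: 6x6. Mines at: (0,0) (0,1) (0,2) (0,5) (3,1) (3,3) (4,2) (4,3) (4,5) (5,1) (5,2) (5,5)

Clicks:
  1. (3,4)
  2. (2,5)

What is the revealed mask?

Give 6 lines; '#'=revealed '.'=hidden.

Click 1 (3,4) count=3: revealed 1 new [(3,4)] -> total=1
Click 2 (2,5) count=0: revealed 5 new [(1,4) (1,5) (2,4) (2,5) (3,5)] -> total=6

Answer: ......
....##
....##
....##
......
......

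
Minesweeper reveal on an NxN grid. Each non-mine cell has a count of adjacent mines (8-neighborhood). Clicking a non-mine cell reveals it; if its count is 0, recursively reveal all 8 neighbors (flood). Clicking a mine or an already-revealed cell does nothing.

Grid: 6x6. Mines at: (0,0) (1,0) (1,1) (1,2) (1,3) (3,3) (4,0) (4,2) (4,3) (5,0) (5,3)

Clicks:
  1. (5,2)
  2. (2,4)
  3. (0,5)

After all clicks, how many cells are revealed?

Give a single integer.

Click 1 (5,2) count=3: revealed 1 new [(5,2)] -> total=1
Click 2 (2,4) count=2: revealed 1 new [(2,4)] -> total=2
Click 3 (0,5) count=0: revealed 11 new [(0,4) (0,5) (1,4) (1,5) (2,5) (3,4) (3,5) (4,4) (4,5) (5,4) (5,5)] -> total=13

Answer: 13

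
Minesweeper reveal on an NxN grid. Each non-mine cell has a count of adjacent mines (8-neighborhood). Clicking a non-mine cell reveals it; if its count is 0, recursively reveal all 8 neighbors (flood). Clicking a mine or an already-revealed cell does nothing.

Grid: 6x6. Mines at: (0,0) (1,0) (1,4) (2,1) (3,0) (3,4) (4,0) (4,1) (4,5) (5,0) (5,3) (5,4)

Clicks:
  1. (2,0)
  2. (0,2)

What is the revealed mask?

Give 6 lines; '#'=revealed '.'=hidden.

Click 1 (2,0) count=3: revealed 1 new [(2,0)] -> total=1
Click 2 (0,2) count=0: revealed 6 new [(0,1) (0,2) (0,3) (1,1) (1,2) (1,3)] -> total=7

Answer: .###..
.###..
#.....
......
......
......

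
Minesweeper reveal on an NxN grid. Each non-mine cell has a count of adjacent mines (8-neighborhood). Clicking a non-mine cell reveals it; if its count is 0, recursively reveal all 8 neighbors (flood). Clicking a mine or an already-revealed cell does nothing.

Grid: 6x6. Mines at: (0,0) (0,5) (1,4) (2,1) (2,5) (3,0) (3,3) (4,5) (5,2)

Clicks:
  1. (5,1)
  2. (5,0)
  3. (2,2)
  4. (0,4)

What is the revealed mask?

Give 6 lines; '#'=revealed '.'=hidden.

Answer: ....#.
......
..#...
......
##....
##....

Derivation:
Click 1 (5,1) count=1: revealed 1 new [(5,1)] -> total=1
Click 2 (5,0) count=0: revealed 3 new [(4,0) (4,1) (5,0)] -> total=4
Click 3 (2,2) count=2: revealed 1 new [(2,2)] -> total=5
Click 4 (0,4) count=2: revealed 1 new [(0,4)] -> total=6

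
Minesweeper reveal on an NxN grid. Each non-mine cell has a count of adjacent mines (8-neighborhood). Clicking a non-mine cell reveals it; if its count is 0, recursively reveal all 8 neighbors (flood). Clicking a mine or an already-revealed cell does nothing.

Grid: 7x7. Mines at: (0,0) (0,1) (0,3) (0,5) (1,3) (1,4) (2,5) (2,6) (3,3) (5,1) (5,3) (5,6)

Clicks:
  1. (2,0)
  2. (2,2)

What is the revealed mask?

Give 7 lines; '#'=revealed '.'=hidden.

Click 1 (2,0) count=0: revealed 12 new [(1,0) (1,1) (1,2) (2,0) (2,1) (2,2) (3,0) (3,1) (3,2) (4,0) (4,1) (4,2)] -> total=12
Click 2 (2,2) count=2: revealed 0 new [(none)] -> total=12

Answer: .......
###....
###....
###....
###....
.......
.......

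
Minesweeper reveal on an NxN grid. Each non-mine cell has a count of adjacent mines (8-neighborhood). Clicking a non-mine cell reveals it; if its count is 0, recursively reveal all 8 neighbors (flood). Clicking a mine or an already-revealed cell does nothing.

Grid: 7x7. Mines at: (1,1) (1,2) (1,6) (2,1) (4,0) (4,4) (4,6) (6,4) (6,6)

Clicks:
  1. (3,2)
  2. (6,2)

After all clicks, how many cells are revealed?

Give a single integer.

Click 1 (3,2) count=1: revealed 1 new [(3,2)] -> total=1
Click 2 (6,2) count=0: revealed 13 new [(3,1) (3,3) (4,1) (4,2) (4,3) (5,0) (5,1) (5,2) (5,3) (6,0) (6,1) (6,2) (6,3)] -> total=14

Answer: 14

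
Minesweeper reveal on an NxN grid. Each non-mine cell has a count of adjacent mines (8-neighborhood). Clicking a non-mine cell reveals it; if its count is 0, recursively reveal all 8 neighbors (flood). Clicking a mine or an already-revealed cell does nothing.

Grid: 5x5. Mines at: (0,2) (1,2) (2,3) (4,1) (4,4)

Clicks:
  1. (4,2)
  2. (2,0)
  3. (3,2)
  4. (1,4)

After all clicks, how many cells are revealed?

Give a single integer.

Click 1 (4,2) count=1: revealed 1 new [(4,2)] -> total=1
Click 2 (2,0) count=0: revealed 8 new [(0,0) (0,1) (1,0) (1,1) (2,0) (2,1) (3,0) (3,1)] -> total=9
Click 3 (3,2) count=2: revealed 1 new [(3,2)] -> total=10
Click 4 (1,4) count=1: revealed 1 new [(1,4)] -> total=11

Answer: 11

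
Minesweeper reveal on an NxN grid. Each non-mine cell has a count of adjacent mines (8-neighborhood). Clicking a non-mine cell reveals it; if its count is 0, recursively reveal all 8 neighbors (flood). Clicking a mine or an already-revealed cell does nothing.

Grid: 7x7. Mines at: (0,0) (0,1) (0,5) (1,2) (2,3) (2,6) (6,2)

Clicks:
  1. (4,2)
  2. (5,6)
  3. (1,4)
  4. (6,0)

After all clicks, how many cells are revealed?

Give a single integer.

Answer: 33

Derivation:
Click 1 (4,2) count=0: revealed 32 new [(1,0) (1,1) (2,0) (2,1) (2,2) (3,0) (3,1) (3,2) (3,3) (3,4) (3,5) (3,6) (4,0) (4,1) (4,2) (4,3) (4,4) (4,5) (4,6) (5,0) (5,1) (5,2) (5,3) (5,4) (5,5) (5,6) (6,0) (6,1) (6,3) (6,4) (6,5) (6,6)] -> total=32
Click 2 (5,6) count=0: revealed 0 new [(none)] -> total=32
Click 3 (1,4) count=2: revealed 1 new [(1,4)] -> total=33
Click 4 (6,0) count=0: revealed 0 new [(none)] -> total=33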